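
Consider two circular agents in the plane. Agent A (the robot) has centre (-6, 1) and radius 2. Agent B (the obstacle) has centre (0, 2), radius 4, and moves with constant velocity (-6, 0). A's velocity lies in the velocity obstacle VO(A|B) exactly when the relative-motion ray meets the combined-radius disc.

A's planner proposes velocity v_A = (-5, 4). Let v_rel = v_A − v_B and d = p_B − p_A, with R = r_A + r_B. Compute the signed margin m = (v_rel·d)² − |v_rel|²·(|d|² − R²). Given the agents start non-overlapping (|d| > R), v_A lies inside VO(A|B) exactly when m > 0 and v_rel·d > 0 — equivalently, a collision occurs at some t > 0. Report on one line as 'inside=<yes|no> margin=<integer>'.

d = (6, 1),  |d|² = 37;  R = 2+4 = 6,  c = 37−6² = 1
v_rel = (1, 4),  |v_rel|² = 17;  v_rel·d = (1)·(6) + (4)·(1) = 10
17·t² − 20·t + 1 = 0  ⇒  m = 10² − 17·1 = 83
m = 83 > 0,  v_rel·d = 10 > 0  ⇒  inside

inside=yes margin=83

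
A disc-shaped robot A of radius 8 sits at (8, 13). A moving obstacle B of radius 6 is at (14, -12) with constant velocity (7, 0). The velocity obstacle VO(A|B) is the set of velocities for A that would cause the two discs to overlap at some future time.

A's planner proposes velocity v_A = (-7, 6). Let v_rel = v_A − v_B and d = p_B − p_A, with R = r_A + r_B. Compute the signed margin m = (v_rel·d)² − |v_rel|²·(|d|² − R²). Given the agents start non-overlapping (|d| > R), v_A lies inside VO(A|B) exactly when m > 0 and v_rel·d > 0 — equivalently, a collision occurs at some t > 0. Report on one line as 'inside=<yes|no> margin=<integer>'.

d = (6, -25),  |d|² = 661;  R = 8+6 = 14,  c = 661−14² = 465
v_rel = (-14, 6),  |v_rel|² = 232;  v_rel·d = (-14)·(6) + (6)·(-25) = -234
232·t² + 468·t + 465 = 0  ⇒  m = (-234)² − 232·465 = -53124
m = -53124 < 0,  v_rel·d = -234 < 0  ⇒  outside

inside=no margin=-53124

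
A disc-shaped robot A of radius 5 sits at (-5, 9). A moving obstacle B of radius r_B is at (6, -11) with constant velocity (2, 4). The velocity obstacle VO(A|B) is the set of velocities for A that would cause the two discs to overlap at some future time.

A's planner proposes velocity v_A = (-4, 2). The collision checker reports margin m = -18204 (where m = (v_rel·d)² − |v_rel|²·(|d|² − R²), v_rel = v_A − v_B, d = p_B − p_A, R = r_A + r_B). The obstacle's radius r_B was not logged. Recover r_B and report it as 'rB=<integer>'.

m = -18204
d = (11, -20);  v_rel = (-6, -2),  |v_rel|² = 40
v_rel×d = (-6)·(-20) − (-2)·(11) = 142
since m = R²·40 − 142²:  R² = (20164 + -18204) / 40 = 49
R = √49 = 7  ⇒  r_B = 7 − 5 = 2

rB=2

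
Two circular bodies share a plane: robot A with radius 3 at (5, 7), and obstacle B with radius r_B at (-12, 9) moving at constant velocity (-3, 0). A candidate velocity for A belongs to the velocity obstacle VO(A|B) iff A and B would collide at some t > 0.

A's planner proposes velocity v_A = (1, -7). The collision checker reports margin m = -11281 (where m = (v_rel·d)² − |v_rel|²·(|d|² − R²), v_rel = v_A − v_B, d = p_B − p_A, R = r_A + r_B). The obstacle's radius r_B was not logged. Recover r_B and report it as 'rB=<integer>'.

m = -11281
d = (-17, 2);  v_rel = (4, -7),  |v_rel|² = 65
v_rel×d = (4)·(2) − (-7)·(-17) = -111
since m = R²·65 − (-111)²:  R² = (12321 + -11281) / 65 = 16
R = √16 = 4  ⇒  r_B = 4 − 3 = 1

rB=1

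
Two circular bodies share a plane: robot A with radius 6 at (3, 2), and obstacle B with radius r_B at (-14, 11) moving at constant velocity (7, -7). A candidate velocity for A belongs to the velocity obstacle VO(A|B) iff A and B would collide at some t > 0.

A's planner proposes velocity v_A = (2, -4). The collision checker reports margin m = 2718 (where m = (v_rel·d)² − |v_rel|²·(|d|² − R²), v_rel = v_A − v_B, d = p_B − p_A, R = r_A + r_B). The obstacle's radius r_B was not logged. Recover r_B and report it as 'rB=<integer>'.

m = 2718
d = (-17, 9);  v_rel = (-5, 3),  |v_rel|² = 34
v_rel×d = (-5)·(9) − (3)·(-17) = 6
since m = R²·34 − 6²:  R² = (36 + 2718) / 34 = 81
R = √81 = 9  ⇒  r_B = 9 − 6 = 3

rB=3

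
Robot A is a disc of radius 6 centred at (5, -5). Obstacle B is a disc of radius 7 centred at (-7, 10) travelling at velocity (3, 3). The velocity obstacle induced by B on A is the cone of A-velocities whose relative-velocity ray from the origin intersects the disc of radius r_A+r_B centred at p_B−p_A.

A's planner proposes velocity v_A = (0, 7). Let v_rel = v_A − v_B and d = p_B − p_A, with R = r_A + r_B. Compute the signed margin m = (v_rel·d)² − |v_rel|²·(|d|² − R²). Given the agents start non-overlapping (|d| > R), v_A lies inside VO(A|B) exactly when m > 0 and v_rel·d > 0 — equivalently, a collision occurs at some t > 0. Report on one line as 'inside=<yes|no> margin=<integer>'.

d = (-12, 15),  |d|² = 369;  R = 6+7 = 13,  c = 369−13² = 200
v_rel = (-3, 4),  |v_rel|² = 25;  v_rel·d = (-3)·(-12) + (4)·(15) = 96
25·t² − 192·t + 200 = 0  ⇒  m = 96² − 25·200 = 4216
m = 4216 > 0,  v_rel·d = 96 > 0  ⇒  inside

inside=yes margin=4216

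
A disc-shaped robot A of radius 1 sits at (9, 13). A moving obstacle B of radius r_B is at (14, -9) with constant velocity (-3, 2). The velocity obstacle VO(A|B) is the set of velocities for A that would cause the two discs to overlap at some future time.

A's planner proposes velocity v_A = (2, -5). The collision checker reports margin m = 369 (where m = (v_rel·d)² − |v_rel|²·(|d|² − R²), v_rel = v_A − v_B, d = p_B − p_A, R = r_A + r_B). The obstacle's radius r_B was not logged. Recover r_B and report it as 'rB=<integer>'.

m = 369
d = (5, -22);  v_rel = (5, -7),  |v_rel|² = 74
v_rel×d = (5)·(-22) − (-7)·(5) = -75
since m = R²·74 − (-75)²:  R² = (5625 + 369) / 74 = 81
R = √81 = 9  ⇒  r_B = 9 − 1 = 8

rB=8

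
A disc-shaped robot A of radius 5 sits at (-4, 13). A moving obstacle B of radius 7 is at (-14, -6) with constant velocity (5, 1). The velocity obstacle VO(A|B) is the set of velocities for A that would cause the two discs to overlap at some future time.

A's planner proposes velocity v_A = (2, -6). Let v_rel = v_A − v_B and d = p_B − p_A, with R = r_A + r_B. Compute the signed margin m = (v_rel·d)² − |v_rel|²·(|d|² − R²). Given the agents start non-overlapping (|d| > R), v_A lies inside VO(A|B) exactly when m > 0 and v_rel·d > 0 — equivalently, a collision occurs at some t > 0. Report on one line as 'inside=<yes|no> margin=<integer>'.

d = (-10, -19),  |d|² = 461;  R = 5+7 = 12,  c = 461−12² = 317
v_rel = (-3, -7),  |v_rel|² = 58;  v_rel·d = (-3)·(-10) + (-7)·(-19) = 163
58·t² − 326·t + 317 = 0  ⇒  m = 163² − 58·317 = 8183
m = 8183 > 0,  v_rel·d = 163 > 0  ⇒  inside

inside=yes margin=8183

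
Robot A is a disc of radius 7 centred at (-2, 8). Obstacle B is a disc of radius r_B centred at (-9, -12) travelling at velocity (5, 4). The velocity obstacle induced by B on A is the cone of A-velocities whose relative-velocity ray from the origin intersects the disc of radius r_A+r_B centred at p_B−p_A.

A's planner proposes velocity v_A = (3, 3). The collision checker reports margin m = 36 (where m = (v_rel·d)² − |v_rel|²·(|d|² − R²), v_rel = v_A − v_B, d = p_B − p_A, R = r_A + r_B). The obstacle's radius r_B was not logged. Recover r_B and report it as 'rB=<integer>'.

m = 36
d = (-7, -20);  v_rel = (-2, -1),  |v_rel|² = 5
v_rel×d = (-2)·(-20) − (-1)·(-7) = 33
since m = R²·5 − 33²:  R² = (1089 + 36) / 5 = 225
R = √225 = 15  ⇒  r_B = 15 − 7 = 8

rB=8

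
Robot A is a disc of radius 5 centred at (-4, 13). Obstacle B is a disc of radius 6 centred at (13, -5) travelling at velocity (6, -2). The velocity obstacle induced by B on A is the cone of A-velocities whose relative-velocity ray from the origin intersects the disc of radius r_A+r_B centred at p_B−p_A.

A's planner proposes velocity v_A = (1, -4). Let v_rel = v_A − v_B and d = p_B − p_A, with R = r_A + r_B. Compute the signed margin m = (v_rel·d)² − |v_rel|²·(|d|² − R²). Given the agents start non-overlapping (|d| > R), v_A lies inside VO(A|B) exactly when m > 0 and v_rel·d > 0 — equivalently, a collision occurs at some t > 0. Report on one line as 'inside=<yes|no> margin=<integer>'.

d = (17, -18),  |d|² = 613;  R = 5+6 = 11,  c = 613−11² = 492
v_rel = (-5, -2),  |v_rel|² = 29;  v_rel·d = (-5)·(17) + (-2)·(-18) = -49
29·t² + 98·t + 492 = 0  ⇒  m = (-49)² − 29·492 = -11867
m = -11867 < 0,  v_rel·d = -49 < 0  ⇒  outside

inside=no margin=-11867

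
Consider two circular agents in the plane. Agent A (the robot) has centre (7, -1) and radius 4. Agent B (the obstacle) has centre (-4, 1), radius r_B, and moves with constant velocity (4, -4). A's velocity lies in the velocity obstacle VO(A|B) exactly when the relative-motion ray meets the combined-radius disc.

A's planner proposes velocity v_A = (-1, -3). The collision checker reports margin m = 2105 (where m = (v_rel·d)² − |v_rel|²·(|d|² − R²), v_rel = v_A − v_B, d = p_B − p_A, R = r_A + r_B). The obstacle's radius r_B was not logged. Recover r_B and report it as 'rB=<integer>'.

m = 2105
d = (-11, 2);  v_rel = (-5, 1),  |v_rel|² = 26
v_rel×d = (-5)·(2) − (1)·(-11) = 1
since m = R²·26 − 1²:  R² = (1 + 2105) / 26 = 81
R = √81 = 9  ⇒  r_B = 9 − 4 = 5

rB=5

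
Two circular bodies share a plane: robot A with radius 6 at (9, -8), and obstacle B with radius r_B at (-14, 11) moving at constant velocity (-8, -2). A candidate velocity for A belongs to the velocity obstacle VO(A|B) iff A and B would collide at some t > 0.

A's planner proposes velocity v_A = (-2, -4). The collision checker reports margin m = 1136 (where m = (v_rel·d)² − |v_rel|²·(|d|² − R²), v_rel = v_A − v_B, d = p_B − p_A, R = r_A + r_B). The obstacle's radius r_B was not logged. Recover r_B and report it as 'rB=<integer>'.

m = 1136
d = (-23, 19);  v_rel = (6, -2),  |v_rel|² = 40
v_rel×d = (6)·(19) − (-2)·(-23) = 68
since m = R²·40 − 68²:  R² = (4624 + 1136) / 40 = 144
R = √144 = 12  ⇒  r_B = 12 − 6 = 6

rB=6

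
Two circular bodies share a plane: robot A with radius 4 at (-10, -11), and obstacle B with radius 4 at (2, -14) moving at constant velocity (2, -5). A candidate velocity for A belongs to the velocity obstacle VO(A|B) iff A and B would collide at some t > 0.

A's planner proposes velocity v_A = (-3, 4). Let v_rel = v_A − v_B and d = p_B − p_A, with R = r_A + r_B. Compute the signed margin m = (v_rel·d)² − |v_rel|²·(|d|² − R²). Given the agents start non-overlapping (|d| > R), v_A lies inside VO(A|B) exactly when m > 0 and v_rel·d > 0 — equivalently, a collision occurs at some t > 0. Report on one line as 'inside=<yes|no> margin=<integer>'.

d = (12, -3),  |d|² = 153;  R = 4+4 = 8,  c = 153−8² = 89
v_rel = (-5, 9),  |v_rel|² = 106;  v_rel·d = (-5)·(12) + (9)·(-3) = -87
106·t² + 174·t + 89 = 0  ⇒  m = (-87)² − 106·89 = -1865
m = -1865 < 0,  v_rel·d = -87 < 0  ⇒  outside

inside=no margin=-1865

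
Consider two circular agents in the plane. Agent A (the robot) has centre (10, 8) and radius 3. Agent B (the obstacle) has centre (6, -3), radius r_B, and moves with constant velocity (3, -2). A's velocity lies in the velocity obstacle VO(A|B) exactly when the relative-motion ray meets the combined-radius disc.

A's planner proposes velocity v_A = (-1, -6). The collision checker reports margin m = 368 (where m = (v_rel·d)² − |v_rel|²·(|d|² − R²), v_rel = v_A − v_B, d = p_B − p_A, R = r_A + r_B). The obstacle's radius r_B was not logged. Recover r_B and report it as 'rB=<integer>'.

m = 368
d = (-4, -11);  v_rel = (-4, -4),  |v_rel|² = 32
v_rel×d = (-4)·(-11) − (-4)·(-4) = 28
since m = R²·32 − 28²:  R² = (784 + 368) / 32 = 36
R = √36 = 6  ⇒  r_B = 6 − 3 = 3

rB=3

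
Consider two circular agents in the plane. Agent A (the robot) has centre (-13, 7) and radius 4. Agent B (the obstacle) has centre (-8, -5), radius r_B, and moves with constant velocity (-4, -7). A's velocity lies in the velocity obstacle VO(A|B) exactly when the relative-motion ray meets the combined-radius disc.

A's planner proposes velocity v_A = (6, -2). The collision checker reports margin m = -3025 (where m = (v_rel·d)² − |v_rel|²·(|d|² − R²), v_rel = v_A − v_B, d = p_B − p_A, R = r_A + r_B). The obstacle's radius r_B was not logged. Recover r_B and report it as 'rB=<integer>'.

m = -3025
d = (5, -12);  v_rel = (10, 5),  |v_rel|² = 125
v_rel×d = (10)·(-12) − (5)·(5) = -145
since m = R²·125 − (-145)²:  R² = (21025 + -3025) / 125 = 144
R = √144 = 12  ⇒  r_B = 12 − 4 = 8

rB=8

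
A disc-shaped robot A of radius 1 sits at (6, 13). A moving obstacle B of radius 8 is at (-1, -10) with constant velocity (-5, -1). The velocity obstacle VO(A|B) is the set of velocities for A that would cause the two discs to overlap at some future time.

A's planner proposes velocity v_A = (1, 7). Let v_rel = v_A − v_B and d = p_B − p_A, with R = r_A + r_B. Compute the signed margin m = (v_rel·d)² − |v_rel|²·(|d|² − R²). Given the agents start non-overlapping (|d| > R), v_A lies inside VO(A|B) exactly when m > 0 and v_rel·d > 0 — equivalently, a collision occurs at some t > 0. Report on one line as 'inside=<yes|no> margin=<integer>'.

d = (-7, -23),  |d|² = 578;  R = 1+8 = 9,  c = 578−9² = 497
v_rel = (6, 8),  |v_rel|² = 100;  v_rel·d = (6)·(-7) + (8)·(-23) = -226
100·t² + 452·t + 497 = 0  ⇒  m = (-226)² − 100·497 = 1376
m = 1376 > 0,  v_rel·d = -226 < 0  ⇒  outside

inside=no margin=1376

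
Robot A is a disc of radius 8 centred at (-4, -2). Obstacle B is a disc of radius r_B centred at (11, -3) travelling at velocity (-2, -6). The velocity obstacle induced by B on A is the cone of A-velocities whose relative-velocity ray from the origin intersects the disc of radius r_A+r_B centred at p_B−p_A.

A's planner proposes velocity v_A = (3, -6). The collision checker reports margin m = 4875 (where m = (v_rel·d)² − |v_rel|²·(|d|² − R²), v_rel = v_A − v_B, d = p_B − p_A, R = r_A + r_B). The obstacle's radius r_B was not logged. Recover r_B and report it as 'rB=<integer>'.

m = 4875
d = (15, -1);  v_rel = (5, 0),  |v_rel|² = 25
v_rel×d = (5)·(-1) − (0)·(15) = -5
since m = R²·25 − (-5)²:  R² = (25 + 4875) / 25 = 196
R = √196 = 14  ⇒  r_B = 14 − 8 = 6

rB=6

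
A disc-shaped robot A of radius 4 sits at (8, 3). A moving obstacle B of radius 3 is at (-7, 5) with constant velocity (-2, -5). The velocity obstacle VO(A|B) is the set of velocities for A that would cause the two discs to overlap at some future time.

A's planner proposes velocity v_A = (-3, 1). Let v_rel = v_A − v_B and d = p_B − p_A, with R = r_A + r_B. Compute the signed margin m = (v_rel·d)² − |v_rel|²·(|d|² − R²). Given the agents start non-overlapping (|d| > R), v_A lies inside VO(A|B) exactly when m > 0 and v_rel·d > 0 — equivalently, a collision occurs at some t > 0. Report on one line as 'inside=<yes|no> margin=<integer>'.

d = (-15, 2),  |d|² = 229;  R = 4+3 = 7,  c = 229−7² = 180
v_rel = (-1, 6),  |v_rel|² = 37;  v_rel·d = (-1)·(-15) + (6)·(2) = 27
37·t² − 54·t + 180 = 0  ⇒  m = 27² − 37·180 = -5931
m = -5931 < 0,  v_rel·d = 27 > 0  ⇒  outside

inside=no margin=-5931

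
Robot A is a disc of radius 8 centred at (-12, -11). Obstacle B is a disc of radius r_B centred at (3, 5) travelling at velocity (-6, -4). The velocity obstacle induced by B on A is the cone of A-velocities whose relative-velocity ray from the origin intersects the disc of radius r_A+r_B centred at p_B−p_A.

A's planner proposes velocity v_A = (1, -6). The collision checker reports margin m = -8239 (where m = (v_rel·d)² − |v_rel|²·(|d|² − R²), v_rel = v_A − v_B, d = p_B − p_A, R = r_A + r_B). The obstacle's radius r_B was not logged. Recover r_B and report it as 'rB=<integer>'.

m = -8239
d = (15, 16);  v_rel = (7, -2),  |v_rel|² = 53
v_rel×d = (7)·(16) − (-2)·(15) = 142
since m = R²·53 − 142²:  R² = (20164 + -8239) / 53 = 225
R = √225 = 15  ⇒  r_B = 15 − 8 = 7

rB=7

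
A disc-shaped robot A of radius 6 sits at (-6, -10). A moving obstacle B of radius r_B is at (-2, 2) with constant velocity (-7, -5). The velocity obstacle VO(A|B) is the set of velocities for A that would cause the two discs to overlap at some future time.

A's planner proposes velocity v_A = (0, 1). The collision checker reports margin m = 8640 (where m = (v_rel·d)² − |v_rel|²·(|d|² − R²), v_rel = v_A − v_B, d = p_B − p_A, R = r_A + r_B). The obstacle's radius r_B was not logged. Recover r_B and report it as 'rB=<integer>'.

m = 8640
d = (4, 12);  v_rel = (7, 6),  |v_rel|² = 85
v_rel×d = (7)·(12) − (6)·(4) = 60
since m = R²·85 − 60²:  R² = (3600 + 8640) / 85 = 144
R = √144 = 12  ⇒  r_B = 12 − 6 = 6

rB=6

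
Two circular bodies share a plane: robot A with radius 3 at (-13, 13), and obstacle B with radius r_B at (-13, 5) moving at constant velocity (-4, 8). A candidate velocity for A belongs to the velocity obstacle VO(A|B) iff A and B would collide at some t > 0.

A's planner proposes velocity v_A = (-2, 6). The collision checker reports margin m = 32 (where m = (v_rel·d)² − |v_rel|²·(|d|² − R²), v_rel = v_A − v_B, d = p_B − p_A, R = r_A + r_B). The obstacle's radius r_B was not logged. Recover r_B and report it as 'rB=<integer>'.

m = 32
d = (0, -8);  v_rel = (2, -2),  |v_rel|² = 8
v_rel×d = (2)·(-8) − (-2)·(0) = -16
since m = R²·8 − (-16)²:  R² = (256 + 32) / 8 = 36
R = √36 = 6  ⇒  r_B = 6 − 3 = 3

rB=3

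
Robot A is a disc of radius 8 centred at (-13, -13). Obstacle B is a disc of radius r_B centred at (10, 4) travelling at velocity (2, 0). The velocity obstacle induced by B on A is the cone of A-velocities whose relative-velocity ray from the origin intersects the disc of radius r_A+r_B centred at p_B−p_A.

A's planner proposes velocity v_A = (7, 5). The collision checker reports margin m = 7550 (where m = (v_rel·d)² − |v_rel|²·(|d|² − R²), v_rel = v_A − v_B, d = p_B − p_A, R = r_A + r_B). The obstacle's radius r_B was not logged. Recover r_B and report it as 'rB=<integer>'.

m = 7550
d = (23, 17);  v_rel = (5, 5),  |v_rel|² = 50
v_rel×d = (5)·(17) − (5)·(23) = -30
since m = R²·50 − (-30)²:  R² = (900 + 7550) / 50 = 169
R = √169 = 13  ⇒  r_B = 13 − 8 = 5

rB=5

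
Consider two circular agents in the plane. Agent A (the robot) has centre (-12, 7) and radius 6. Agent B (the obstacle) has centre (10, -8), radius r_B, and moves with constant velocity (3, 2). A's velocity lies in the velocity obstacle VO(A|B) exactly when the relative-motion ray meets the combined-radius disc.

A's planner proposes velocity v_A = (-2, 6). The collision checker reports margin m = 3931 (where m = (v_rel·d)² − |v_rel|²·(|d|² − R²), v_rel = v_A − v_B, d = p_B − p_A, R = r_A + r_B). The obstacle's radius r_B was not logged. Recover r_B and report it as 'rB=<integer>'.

m = 3931
d = (22, -15);  v_rel = (-5, 4),  |v_rel|² = 41
v_rel×d = (-5)·(-15) − (4)·(22) = -13
since m = R²·41 − (-13)²:  R² = (169 + 3931) / 41 = 100
R = √100 = 10  ⇒  r_B = 10 − 6 = 4

rB=4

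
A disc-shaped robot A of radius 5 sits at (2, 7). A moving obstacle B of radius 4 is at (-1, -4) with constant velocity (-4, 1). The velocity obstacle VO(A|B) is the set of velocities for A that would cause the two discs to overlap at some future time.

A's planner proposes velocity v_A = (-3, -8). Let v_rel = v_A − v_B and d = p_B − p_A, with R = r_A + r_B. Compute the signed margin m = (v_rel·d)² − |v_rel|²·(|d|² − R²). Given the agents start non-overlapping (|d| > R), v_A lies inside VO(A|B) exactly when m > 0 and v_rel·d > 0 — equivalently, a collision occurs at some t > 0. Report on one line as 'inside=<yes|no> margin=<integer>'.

d = (-3, -11),  |d|² = 130;  R = 5+4 = 9,  c = 130−9² = 49
v_rel = (1, -9),  |v_rel|² = 82;  v_rel·d = (1)·(-3) + (-9)·(-11) = 96
82·t² − 192·t + 49 = 0  ⇒  m = 96² − 82·49 = 5198
m = 5198 > 0,  v_rel·d = 96 > 0  ⇒  inside

inside=yes margin=5198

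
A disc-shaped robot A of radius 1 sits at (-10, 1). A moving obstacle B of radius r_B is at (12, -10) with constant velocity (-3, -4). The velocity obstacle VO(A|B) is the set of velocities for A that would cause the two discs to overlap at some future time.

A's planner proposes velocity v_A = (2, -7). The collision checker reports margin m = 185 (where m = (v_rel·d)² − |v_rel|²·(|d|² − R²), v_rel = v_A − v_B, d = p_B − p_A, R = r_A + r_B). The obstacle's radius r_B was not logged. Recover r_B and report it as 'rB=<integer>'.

m = 185
d = (22, -11);  v_rel = (5, -3),  |v_rel|² = 34
v_rel×d = (5)·(-11) − (-3)·(22) = 11
since m = R²·34 − 11²:  R² = (121 + 185) / 34 = 9
R = √9 = 3  ⇒  r_B = 3 − 1 = 2

rB=2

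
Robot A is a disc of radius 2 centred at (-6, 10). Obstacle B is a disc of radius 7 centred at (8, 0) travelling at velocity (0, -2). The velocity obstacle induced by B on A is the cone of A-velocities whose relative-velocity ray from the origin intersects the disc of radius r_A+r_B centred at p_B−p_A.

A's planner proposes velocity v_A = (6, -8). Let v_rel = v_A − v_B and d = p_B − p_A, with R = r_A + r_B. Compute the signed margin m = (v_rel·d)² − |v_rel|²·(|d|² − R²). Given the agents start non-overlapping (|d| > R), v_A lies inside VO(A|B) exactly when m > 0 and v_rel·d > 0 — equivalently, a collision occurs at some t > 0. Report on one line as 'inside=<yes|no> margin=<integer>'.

d = (14, -10),  |d|² = 296;  R = 2+7 = 9,  c = 296−9² = 215
v_rel = (6, -6),  |v_rel|² = 72;  v_rel·d = (6)·(14) + (-6)·(-10) = 144
72·t² − 288·t + 215 = 0  ⇒  m = 144² − 72·215 = 5256
m = 5256 > 0,  v_rel·d = 144 > 0  ⇒  inside

inside=yes margin=5256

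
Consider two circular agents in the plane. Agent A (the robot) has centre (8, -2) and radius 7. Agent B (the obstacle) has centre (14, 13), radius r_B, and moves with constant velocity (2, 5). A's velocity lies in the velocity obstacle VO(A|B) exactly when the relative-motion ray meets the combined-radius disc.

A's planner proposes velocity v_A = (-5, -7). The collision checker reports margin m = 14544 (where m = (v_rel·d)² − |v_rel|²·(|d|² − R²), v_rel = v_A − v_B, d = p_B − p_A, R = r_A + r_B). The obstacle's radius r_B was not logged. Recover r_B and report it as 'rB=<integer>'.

m = 14544
d = (6, 15);  v_rel = (-7, -12),  |v_rel|² = 193
v_rel×d = (-7)·(15) − (-12)·(6) = -33
since m = R²·193 − (-33)²:  R² = (1089 + 14544) / 193 = 81
R = √81 = 9  ⇒  r_B = 9 − 7 = 2

rB=2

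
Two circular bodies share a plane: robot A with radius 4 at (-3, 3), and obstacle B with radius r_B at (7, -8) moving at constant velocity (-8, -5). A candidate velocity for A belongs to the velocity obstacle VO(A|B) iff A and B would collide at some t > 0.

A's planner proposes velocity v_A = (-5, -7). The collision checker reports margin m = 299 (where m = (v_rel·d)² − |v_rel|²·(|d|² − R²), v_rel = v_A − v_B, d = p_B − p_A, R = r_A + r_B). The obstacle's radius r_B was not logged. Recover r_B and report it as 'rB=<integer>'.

m = 299
d = (10, -11);  v_rel = (3, -2),  |v_rel|² = 13
v_rel×d = (3)·(-11) − (-2)·(10) = -13
since m = R²·13 − (-13)²:  R² = (169 + 299) / 13 = 36
R = √36 = 6  ⇒  r_B = 6 − 4 = 2

rB=2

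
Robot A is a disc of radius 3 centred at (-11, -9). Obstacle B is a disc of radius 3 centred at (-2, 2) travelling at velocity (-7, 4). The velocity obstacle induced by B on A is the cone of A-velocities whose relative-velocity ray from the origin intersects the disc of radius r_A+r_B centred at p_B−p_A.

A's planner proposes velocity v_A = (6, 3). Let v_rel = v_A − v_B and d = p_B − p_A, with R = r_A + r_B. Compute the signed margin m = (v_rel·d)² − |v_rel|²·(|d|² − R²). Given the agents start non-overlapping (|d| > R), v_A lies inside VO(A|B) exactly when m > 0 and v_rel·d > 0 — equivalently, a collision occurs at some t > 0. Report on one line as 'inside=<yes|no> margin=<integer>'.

d = (9, 11),  |d|² = 202;  R = 3+3 = 6,  c = 202−6² = 166
v_rel = (13, -1),  |v_rel|² = 170;  v_rel·d = (13)·(9) + (-1)·(11) = 106
170·t² − 212·t + 166 = 0  ⇒  m = 106² − 170·166 = -16984
m = -16984 < 0,  v_rel·d = 106 > 0  ⇒  outside

inside=no margin=-16984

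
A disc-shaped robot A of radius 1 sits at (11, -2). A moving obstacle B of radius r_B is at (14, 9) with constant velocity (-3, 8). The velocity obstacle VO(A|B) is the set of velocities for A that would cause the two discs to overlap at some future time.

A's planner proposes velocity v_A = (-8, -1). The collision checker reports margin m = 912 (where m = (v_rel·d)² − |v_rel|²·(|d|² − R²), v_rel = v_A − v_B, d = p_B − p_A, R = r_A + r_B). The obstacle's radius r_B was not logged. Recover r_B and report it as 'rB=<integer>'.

m = 912
d = (3, 11);  v_rel = (-5, -9),  |v_rel|² = 106
v_rel×d = (-5)·(11) − (-9)·(3) = -28
since m = R²·106 − (-28)²:  R² = (784 + 912) / 106 = 16
R = √16 = 4  ⇒  r_B = 4 − 1 = 3

rB=3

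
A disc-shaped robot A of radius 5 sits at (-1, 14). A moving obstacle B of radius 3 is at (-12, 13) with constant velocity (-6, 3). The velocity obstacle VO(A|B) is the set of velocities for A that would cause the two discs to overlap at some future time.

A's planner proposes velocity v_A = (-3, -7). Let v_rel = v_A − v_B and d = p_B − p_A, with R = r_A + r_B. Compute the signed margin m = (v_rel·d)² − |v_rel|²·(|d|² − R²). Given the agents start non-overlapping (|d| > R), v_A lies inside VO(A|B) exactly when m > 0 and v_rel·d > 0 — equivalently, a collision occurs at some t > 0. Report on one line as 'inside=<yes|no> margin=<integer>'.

d = (-11, -1),  |d|² = 122;  R = 5+3 = 8,  c = 122−8² = 58
v_rel = (3, -10),  |v_rel|² = 109;  v_rel·d = (3)·(-11) + (-10)·(-1) = -23
109·t² + 46·t + 58 = 0  ⇒  m = (-23)² − 109·58 = -5793
m = -5793 < 0,  v_rel·d = -23 < 0  ⇒  outside

inside=no margin=-5793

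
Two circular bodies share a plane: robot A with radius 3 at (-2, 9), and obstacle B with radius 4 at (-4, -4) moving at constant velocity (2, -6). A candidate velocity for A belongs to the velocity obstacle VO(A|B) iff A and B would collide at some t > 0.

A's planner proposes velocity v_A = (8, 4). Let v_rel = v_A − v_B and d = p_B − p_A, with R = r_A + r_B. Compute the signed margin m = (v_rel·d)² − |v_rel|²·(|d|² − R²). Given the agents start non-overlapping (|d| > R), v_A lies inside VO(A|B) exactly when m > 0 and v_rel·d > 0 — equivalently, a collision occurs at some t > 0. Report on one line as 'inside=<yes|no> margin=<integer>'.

d = (-2, -13),  |d|² = 173;  R = 3+4 = 7,  c = 173−7² = 124
v_rel = (6, 10),  |v_rel|² = 136;  v_rel·d = (6)·(-2) + (10)·(-13) = -142
136·t² + 284·t + 124 = 0  ⇒  m = (-142)² − 136·124 = 3300
m = 3300 > 0,  v_rel·d = -142 < 0  ⇒  outside

inside=no margin=3300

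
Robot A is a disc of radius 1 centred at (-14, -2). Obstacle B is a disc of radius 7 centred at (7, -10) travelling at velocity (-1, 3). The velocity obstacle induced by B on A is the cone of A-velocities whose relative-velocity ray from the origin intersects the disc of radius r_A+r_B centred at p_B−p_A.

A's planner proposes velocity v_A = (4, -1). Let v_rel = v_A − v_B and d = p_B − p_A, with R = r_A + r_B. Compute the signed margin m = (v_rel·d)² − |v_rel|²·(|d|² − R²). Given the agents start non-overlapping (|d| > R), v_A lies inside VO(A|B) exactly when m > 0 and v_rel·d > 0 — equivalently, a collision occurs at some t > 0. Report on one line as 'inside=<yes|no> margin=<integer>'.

d = (21, -8),  |d|² = 505;  R = 1+7 = 8,  c = 505−8² = 441
v_rel = (5, -4),  |v_rel|² = 41;  v_rel·d = (5)·(21) + (-4)·(-8) = 137
41·t² − 274·t + 441 = 0  ⇒  m = 137² − 41·441 = 688
m = 688 > 0,  v_rel·d = 137 > 0  ⇒  inside

inside=yes margin=688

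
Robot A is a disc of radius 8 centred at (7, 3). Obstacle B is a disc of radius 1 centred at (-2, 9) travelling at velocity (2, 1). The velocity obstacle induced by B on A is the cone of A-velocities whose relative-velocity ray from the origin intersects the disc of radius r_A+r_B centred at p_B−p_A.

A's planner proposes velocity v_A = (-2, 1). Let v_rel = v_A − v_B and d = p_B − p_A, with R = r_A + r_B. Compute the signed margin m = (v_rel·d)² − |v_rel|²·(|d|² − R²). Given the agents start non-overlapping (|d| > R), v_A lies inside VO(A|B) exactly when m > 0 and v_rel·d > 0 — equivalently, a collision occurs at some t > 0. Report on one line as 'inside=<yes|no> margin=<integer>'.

d = (-9, 6),  |d|² = 117;  R = 8+1 = 9,  c = 117−9² = 36
v_rel = (-4, 0),  |v_rel|² = 16;  v_rel·d = (-4)·(-9) + (0)·(6) = 36
16·t² − 72·t + 36 = 0  ⇒  m = 36² − 16·36 = 720
m = 720 > 0,  v_rel·d = 36 > 0  ⇒  inside

inside=yes margin=720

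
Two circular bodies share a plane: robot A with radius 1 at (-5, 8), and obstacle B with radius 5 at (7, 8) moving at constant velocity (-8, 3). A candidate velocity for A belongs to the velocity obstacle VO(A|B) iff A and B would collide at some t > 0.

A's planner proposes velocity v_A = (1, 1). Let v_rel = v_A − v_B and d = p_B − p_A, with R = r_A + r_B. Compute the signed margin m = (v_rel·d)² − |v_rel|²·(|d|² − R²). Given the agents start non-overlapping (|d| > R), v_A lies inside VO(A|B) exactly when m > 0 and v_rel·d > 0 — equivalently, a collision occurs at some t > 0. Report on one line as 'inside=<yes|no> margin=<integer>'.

d = (12, 0),  |d|² = 144;  R = 1+5 = 6,  c = 144−6² = 108
v_rel = (9, -2),  |v_rel|² = 85;  v_rel·d = (9)·(12) + (-2)·(0) = 108
85·t² − 216·t + 108 = 0  ⇒  m = 108² − 85·108 = 2484
m = 2484 > 0,  v_rel·d = 108 > 0  ⇒  inside

inside=yes margin=2484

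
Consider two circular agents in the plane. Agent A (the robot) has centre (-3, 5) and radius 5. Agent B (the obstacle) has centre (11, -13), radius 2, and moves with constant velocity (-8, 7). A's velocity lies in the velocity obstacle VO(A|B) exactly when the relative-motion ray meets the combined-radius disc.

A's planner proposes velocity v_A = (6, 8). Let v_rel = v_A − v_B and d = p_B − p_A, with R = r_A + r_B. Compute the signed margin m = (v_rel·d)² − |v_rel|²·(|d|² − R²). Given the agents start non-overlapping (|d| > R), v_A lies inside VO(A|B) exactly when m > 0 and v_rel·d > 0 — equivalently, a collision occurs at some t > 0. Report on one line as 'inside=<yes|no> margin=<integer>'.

d = (14, -18),  |d|² = 520;  R = 5+2 = 7,  c = 520−7² = 471
v_rel = (14, 1),  |v_rel|² = 197;  v_rel·d = (14)·(14) + (1)·(-18) = 178
197·t² − 356·t + 471 = 0  ⇒  m = 178² − 197·471 = -61103
m = -61103 < 0,  v_rel·d = 178 > 0  ⇒  outside

inside=no margin=-61103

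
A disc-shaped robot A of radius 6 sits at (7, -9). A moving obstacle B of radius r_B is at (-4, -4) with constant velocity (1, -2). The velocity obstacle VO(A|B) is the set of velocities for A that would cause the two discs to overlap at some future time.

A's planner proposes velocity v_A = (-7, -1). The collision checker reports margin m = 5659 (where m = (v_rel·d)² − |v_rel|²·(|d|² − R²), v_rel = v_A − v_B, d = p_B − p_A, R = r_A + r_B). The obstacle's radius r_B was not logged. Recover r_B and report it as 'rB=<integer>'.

m = 5659
d = (-11, 5);  v_rel = (-8, 1),  |v_rel|² = 65
v_rel×d = (-8)·(5) − (1)·(-11) = -29
since m = R²·65 − (-29)²:  R² = (841 + 5659) / 65 = 100
R = √100 = 10  ⇒  r_B = 10 − 6 = 4

rB=4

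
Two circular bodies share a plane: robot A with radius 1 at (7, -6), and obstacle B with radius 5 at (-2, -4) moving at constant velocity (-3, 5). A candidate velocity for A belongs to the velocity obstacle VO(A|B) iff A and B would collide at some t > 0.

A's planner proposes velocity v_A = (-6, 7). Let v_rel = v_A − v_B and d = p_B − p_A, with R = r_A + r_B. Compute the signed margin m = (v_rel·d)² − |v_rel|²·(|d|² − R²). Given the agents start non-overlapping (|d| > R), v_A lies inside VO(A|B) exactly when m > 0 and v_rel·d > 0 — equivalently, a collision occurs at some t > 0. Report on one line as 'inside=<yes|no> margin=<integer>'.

d = (-9, 2),  |d|² = 85;  R = 1+5 = 6,  c = 85−6² = 49
v_rel = (-3, 2),  |v_rel|² = 13;  v_rel·d = (-3)·(-9) + (2)·(2) = 31
13·t² − 62·t + 49 = 0  ⇒  m = 31² − 13·49 = 324
m = 324 > 0,  v_rel·d = 31 > 0  ⇒  inside

inside=yes margin=324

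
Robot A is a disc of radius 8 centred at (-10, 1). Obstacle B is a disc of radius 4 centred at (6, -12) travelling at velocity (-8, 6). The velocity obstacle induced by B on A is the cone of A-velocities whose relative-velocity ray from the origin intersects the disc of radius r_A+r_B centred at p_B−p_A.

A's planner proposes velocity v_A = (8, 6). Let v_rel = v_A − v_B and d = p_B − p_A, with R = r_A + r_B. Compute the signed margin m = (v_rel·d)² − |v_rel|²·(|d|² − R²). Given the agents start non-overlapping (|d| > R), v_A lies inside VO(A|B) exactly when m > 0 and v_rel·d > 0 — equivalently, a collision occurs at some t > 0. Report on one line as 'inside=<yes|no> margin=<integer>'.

d = (16, -13),  |d|² = 425;  R = 8+4 = 12,  c = 425−12² = 281
v_rel = (16, 0),  |v_rel|² = 256;  v_rel·d = (16)·(16) + (0)·(-13) = 256
256·t² − 512·t + 281 = 0  ⇒  m = 256² − 256·281 = -6400
m = -6400 < 0,  v_rel·d = 256 > 0  ⇒  outside

inside=no margin=-6400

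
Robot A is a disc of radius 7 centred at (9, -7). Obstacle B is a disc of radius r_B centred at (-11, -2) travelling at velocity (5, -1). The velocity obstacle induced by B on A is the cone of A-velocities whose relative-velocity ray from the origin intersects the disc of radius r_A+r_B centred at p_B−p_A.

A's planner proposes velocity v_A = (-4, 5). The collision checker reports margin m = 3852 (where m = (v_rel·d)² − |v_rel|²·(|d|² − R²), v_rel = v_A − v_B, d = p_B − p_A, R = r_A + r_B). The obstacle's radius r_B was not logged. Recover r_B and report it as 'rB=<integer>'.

m = 3852
d = (-20, 5);  v_rel = (-9, 6),  |v_rel|² = 117
v_rel×d = (-9)·(5) − (6)·(-20) = 75
since m = R²·117 − 75²:  R² = (5625 + 3852) / 117 = 81
R = √81 = 9  ⇒  r_B = 9 − 7 = 2

rB=2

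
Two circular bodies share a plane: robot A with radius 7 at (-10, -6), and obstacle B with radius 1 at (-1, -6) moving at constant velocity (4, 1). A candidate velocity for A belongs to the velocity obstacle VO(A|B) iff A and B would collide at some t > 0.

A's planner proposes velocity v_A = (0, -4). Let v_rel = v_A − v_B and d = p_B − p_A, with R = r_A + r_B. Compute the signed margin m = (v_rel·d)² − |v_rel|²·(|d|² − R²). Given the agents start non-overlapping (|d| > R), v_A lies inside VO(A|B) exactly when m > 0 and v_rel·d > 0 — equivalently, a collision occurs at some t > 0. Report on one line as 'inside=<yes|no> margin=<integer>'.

d = (9, 0),  |d|² = 81;  R = 7+1 = 8,  c = 81−8² = 17
v_rel = (-4, -5),  |v_rel|² = 41;  v_rel·d = (-4)·(9) + (-5)·(0) = -36
41·t² + 72·t + 17 = 0  ⇒  m = (-36)² − 41·17 = 599
m = 599 > 0,  v_rel·d = -36 < 0  ⇒  outside

inside=no margin=599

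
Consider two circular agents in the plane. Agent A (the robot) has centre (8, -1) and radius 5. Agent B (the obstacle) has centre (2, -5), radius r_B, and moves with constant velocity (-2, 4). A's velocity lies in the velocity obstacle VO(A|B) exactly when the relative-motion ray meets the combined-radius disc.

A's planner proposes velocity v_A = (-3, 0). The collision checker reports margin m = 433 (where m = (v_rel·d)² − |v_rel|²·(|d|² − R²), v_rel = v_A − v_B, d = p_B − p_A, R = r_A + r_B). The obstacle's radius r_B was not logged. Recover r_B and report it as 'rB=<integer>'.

m = 433
d = (-6, -4);  v_rel = (-1, -4),  |v_rel|² = 17
v_rel×d = (-1)·(-4) − (-4)·(-6) = -20
since m = R²·17 − (-20)²:  R² = (400 + 433) / 17 = 49
R = √49 = 7  ⇒  r_B = 7 − 5 = 2

rB=2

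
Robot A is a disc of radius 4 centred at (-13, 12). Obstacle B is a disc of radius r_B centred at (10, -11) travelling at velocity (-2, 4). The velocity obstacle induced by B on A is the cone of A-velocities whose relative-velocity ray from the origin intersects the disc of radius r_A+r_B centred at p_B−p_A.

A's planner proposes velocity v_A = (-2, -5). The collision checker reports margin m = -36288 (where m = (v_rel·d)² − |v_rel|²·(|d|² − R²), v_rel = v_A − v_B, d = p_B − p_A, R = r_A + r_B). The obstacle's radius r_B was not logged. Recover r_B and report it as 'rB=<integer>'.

m = -36288
d = (23, -23);  v_rel = (0, -9),  |v_rel|² = 81
v_rel×d = (0)·(-23) − (-9)·(23) = 207
since m = R²·81 − 207²:  R² = (42849 + -36288) / 81 = 81
R = √81 = 9  ⇒  r_B = 9 − 4 = 5

rB=5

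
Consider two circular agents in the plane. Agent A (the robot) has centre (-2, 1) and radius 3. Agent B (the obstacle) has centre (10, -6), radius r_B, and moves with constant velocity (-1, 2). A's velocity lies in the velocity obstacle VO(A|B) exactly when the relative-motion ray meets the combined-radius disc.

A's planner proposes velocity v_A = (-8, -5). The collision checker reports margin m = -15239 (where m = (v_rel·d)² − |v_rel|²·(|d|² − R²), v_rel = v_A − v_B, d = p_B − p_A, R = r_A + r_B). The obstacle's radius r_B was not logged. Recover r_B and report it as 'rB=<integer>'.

m = -15239
d = (12, -7);  v_rel = (-7, -7),  |v_rel|² = 98
v_rel×d = (-7)·(-7) − (-7)·(12) = 133
since m = R²·98 − 133²:  R² = (17689 + -15239) / 98 = 25
R = √25 = 5  ⇒  r_B = 5 − 3 = 2

rB=2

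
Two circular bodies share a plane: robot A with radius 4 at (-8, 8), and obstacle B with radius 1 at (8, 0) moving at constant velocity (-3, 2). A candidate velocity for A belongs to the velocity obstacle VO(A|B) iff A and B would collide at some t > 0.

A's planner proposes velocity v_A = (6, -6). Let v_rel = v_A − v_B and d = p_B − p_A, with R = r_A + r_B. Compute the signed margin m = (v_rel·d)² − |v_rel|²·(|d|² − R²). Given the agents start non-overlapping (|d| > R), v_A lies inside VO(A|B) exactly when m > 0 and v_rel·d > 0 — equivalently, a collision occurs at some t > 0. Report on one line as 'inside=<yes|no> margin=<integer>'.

d = (16, -8),  |d|² = 320;  R = 4+1 = 5,  c = 320−5² = 295
v_rel = (9, -8),  |v_rel|² = 145;  v_rel·d = (9)·(16) + (-8)·(-8) = 208
145·t² − 416·t + 295 = 0  ⇒  m = 208² − 145·295 = 489
m = 489 > 0,  v_rel·d = 208 > 0  ⇒  inside

inside=yes margin=489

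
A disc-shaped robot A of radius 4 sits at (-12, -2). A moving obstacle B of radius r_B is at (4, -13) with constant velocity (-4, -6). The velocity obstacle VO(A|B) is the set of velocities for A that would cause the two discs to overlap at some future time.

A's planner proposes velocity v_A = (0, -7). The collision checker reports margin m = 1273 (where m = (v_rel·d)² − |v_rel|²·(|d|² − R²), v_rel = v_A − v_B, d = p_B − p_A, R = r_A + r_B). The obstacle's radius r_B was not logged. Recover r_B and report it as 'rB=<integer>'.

m = 1273
d = (16, -11);  v_rel = (4, -1),  |v_rel|² = 17
v_rel×d = (4)·(-11) − (-1)·(16) = -28
since m = R²·17 − (-28)²:  R² = (784 + 1273) / 17 = 121
R = √121 = 11  ⇒  r_B = 11 − 4 = 7

rB=7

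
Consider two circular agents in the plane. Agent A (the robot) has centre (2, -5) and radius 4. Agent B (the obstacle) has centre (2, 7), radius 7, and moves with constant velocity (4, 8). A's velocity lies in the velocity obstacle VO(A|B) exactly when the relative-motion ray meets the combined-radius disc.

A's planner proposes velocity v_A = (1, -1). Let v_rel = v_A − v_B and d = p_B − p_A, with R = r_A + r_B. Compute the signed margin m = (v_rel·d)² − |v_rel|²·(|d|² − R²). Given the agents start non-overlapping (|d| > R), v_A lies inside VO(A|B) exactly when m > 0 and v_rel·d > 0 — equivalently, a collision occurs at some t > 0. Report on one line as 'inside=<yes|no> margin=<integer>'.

d = (0, 12),  |d|² = 144;  R = 4+7 = 11,  c = 144−11² = 23
v_rel = (-3, -9),  |v_rel|² = 90;  v_rel·d = (-3)·(0) + (-9)·(12) = -108
90·t² + 216·t + 23 = 0  ⇒  m = (-108)² − 90·23 = 9594
m = 9594 > 0,  v_rel·d = -108 < 0  ⇒  outside

inside=no margin=9594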